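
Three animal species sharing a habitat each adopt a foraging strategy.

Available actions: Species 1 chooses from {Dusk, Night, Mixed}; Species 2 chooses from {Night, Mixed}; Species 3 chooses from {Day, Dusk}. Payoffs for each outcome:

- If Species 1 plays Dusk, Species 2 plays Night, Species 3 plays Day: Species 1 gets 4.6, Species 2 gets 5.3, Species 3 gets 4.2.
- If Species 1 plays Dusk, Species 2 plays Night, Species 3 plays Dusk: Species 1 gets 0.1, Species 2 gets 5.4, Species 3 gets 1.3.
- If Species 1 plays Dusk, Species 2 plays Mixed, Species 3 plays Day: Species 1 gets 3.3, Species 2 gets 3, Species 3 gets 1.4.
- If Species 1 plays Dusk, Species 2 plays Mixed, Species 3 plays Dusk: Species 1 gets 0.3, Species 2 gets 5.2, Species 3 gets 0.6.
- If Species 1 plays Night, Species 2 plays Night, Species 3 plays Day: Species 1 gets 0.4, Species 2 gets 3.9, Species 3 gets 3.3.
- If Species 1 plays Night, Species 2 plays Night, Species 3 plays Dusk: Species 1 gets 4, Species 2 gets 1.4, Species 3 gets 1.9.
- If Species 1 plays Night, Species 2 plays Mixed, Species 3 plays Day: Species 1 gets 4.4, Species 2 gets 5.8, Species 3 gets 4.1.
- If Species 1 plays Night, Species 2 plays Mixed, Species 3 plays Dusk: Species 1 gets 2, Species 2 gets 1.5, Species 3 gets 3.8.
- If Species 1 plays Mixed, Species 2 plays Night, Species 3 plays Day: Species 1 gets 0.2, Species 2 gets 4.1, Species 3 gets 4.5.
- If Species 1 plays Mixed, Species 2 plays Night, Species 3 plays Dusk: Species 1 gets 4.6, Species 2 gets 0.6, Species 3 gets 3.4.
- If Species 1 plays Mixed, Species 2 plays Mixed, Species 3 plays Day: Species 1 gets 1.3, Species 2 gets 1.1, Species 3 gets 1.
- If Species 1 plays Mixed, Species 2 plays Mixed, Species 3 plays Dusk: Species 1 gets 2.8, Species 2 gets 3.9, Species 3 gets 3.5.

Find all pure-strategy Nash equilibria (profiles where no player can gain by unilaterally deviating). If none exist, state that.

(Dusk, Night, Day): Species 1 gets 4.6, best alternative 0.4; Species 2 gets 5.3, best alternative 3; Species 3 gets 4.2, best alternative 1.3. No profitable deviation — NE.
(Dusk, Night, Dusk): Species 1 can switch to Night (0.1 → 4). Not NE.
(Dusk, Mixed, Day): Species 1 can switch to Night (3.3 → 4.4). Not NE.
(Dusk, Mixed, Dusk): Species 1 can switch to Night (0.3 → 2). Not NE.
(Night, Night, Day): Species 1 can switch to Dusk (0.4 → 4.6). Not NE.
(Night, Night, Dusk): Species 1 can switch to Mixed (4 → 4.6). Not NE.
(Night, Mixed, Day): Species 1 gets 4.4, best alternative 3.3; Species 2 gets 5.8, best alternative 3.9; Species 3 gets 4.1, best alternative 3.8. No profitable deviation — NE.
(Night, Mixed, Dusk): Species 1 can switch to Mixed (2 → 2.8). Not NE.
(Mixed, Night, Day): Species 1 can switch to Dusk (0.2 → 4.6). Not NE.
(Mixed, Night, Dusk): Species 2 can switch to Mixed (0.6 → 3.9). Not NE.
(Mixed, Mixed, Day): Species 1 can switch to Dusk (1.3 → 3.3). Not NE.
(Mixed, Mixed, Dusk): Species 1 gets 2.8, best alternative 2; Species 2 gets 3.9, best alternative 0.6; Species 3 gets 3.5, best alternative 1. No profitable deviation — NE.

The pure Nash equilibria are (Dusk, Night, Day) and (Night, Mixed, Day) and (Mixed, Mixed, Dusk).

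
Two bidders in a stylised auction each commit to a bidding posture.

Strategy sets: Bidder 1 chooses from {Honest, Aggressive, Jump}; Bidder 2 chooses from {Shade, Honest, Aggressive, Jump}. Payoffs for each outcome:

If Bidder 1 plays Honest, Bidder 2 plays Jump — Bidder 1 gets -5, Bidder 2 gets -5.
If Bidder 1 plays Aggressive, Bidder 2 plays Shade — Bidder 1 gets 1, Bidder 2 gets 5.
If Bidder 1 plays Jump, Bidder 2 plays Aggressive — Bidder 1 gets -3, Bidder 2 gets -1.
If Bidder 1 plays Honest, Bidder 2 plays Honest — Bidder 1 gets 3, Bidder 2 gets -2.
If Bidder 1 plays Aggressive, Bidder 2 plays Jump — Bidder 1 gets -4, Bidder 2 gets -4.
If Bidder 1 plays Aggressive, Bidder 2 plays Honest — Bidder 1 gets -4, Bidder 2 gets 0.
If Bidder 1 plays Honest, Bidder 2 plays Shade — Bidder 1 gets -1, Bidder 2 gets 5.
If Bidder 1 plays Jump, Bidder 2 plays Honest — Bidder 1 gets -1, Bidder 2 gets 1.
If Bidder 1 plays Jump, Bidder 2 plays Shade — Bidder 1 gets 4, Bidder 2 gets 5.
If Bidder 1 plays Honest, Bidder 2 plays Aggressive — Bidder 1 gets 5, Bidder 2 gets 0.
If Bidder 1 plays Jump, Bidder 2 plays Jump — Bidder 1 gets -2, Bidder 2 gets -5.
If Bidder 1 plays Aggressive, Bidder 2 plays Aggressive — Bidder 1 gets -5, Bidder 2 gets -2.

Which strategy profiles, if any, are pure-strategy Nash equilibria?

Bidder 1 against Shade: payoffs -1, 1, 4 → best response Jump.
Bidder 1 against Honest: payoffs 3, -4, -1 → best response Honest.
Bidder 1 against Aggressive: payoffs 5, -5, -3 → best response Honest.
Bidder 1 against Jump: payoffs -5, -4, -2 → best response Jump.
Bidder 2 against Honest: payoffs 5, -2, 0, -5 → best response Shade.
Bidder 2 against Aggressive: payoffs 5, 0, -2, -4 → best response Shade.
Bidder 2 against Jump: payoffs 5, 1, -1, -5 → best response Shade.
Mutual best responses: (Jump, Shade).

The unique pure-strategy Nash equilibrium is (Jump, Shade).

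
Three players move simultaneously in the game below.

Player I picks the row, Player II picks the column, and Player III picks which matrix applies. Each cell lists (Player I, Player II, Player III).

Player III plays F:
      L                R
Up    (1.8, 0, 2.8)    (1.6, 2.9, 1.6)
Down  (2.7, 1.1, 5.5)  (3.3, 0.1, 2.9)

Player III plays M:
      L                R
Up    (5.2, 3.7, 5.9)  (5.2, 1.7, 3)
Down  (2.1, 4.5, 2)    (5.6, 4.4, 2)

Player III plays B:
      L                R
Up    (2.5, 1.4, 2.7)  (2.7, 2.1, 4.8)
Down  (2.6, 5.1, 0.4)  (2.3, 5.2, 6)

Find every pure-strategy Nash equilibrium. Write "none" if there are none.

Player I against (L, F): payoffs 1.8, 2.7 → best response Down.
Player I against (L, M): payoffs 5.2, 2.1 → best response Up.
Player I against (L, B): payoffs 2.5, 2.6 → best response Down.
Player I against (R, F): payoffs 1.6, 3.3 → best response Down.
Player I against (R, M): payoffs 5.2, 5.6 → best response Down.
Player I against (R, B): payoffs 2.7, 2.3 → best response Up.
Player II against (Up, F): payoffs 0, 2.9 → best response R.
Player II against (Up, M): payoffs 3.7, 1.7 → best response L.
Player II against (Up, B): payoffs 1.4, 2.1 → best response R.
Player II against (Down, F): payoffs 1.1, 0.1 → best response L.
Player II against (Down, M): payoffs 4.5, 4.4 → best response L.
Player II against (Down, B): payoffs 5.1, 5.2 → best response R.
Player III against (Up, L): payoffs 2.8, 5.9, 2.7 → best response M.
Player III against (Up, R): payoffs 1.6, 3, 4.8 → best response B.
Player III against (Down, L): payoffs 5.5, 2, 0.4 → best response F.
Player III against (Down, R): payoffs 2.9, 2, 6 → best response B.
Mutual best responses: (Up, L, M); (Up, R, B); (Down, L, F).

(Up, L, M), (Up, R, B), (Down, L, F)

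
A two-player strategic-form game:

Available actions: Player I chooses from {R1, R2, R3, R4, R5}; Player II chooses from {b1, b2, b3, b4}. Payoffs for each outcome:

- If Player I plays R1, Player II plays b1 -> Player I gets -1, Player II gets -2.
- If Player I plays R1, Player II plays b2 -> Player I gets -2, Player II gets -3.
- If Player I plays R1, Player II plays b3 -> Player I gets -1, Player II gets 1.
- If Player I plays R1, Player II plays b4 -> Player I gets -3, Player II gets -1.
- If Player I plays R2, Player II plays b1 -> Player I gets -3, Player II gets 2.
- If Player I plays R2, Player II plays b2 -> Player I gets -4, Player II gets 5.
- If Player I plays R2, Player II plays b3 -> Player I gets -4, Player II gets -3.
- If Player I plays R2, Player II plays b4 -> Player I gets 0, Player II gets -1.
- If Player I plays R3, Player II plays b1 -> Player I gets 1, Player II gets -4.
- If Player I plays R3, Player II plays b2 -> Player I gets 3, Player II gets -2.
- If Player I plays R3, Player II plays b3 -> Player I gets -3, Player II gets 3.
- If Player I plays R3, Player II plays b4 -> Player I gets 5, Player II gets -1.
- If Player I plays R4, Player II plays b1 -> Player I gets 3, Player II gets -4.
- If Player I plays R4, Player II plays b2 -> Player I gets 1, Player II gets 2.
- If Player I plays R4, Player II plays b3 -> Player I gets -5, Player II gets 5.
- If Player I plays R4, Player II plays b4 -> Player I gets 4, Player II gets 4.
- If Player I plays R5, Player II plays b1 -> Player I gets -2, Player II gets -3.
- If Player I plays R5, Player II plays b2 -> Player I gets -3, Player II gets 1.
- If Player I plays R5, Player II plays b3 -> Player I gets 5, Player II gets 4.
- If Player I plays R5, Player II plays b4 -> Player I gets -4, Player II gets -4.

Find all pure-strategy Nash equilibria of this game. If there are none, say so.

Pure NE: (R5, b3)

Player I against b1: payoffs -1, -3, 1, 3, -2 → best response R4.
Player I against b2: payoffs -2, -4, 3, 1, -3 → best response R3.
Player I against b3: payoffs -1, -4, -3, -5, 5 → best response R5.
Player I against b4: payoffs -3, 0, 5, 4, -4 → best response R3.
Player II against R1: payoffs -2, -3, 1, -1 → best response b3.
Player II against R2: payoffs 2, 5, -3, -1 → best response b2.
Player II against R3: payoffs -4, -2, 3, -1 → best response b3.
Player II against R4: payoffs -4, 2, 5, 4 → best response b3.
Player II against R5: payoffs -3, 1, 4, -4 → best response b3.
Mutual best responses: (R5, b3).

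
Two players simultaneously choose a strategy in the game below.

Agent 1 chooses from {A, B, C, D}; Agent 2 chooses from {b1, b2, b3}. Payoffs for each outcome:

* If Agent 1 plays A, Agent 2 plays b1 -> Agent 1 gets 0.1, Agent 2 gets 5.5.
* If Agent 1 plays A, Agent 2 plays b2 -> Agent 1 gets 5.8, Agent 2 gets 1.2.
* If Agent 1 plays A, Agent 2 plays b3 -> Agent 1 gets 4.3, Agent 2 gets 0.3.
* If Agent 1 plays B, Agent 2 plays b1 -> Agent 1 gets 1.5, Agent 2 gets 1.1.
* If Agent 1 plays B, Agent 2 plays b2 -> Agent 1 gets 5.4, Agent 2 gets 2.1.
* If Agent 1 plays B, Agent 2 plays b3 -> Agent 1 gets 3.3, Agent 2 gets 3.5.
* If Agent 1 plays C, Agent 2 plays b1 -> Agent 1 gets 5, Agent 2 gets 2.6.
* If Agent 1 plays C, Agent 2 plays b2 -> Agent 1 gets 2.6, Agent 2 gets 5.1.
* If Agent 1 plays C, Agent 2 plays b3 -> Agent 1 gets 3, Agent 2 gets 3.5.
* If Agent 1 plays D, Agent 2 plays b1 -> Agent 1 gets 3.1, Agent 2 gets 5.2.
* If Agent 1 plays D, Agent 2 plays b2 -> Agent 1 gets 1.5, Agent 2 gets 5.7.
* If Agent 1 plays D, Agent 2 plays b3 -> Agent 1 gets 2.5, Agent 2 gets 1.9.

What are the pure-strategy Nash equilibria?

(A, b1): Agent 1 can switch to B (0.1 → 1.5). Not NE.
(A, b2): Agent 2 can switch to b1 (1.2 → 5.5). Not NE.
(A, b3): Agent 2 can switch to b1 (0.3 → 5.5). Not NE.
(B, b1): Agent 1 can switch to C (1.5 → 5). Not NE.
(B, b2): Agent 1 can switch to A (5.4 → 5.8). Not NE.
(B, b3): Agent 1 can switch to A (3.3 → 4.3). Not NE.
(C, b1): Agent 2 can switch to b2 (2.6 → 5.1). Not NE.
(C, b2): Agent 1 can switch to A (2.6 → 5.8). Not NE.
(C, b3): Agent 1 can switch to A (3 → 4.3). Not NE.
(D, b1): Agent 1 can switch to C (3.1 → 5). Not NE.
(The remaining 2 profiles each have a profitable deviation by the same check.)

There is no pure-strategy Nash equilibrium.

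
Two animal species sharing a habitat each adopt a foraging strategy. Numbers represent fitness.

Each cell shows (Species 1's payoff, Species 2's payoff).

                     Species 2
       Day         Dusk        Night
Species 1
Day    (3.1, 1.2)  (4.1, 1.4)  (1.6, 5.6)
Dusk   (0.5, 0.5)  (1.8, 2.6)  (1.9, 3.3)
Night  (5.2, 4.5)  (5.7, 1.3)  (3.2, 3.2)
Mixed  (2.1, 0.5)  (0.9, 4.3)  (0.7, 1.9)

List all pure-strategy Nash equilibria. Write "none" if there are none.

(Night, Day)

Species 1 against Day: payoffs 3.1, 0.5, 5.2, 2.1 → best response Night.
Species 1 against Dusk: payoffs 4.1, 1.8, 5.7, 0.9 → best response Night.
Species 1 against Night: payoffs 1.6, 1.9, 3.2, 0.7 → best response Night.
Species 2 against Day: payoffs 1.2, 1.4, 5.6 → best response Night.
Species 2 against Dusk: payoffs 0.5, 2.6, 3.3 → best response Night.
Species 2 against Night: payoffs 4.5, 1.3, 3.2 → best response Day.
Species 2 against Mixed: payoffs 0.5, 4.3, 1.9 → best response Dusk.
Mutual best responses: (Night, Day).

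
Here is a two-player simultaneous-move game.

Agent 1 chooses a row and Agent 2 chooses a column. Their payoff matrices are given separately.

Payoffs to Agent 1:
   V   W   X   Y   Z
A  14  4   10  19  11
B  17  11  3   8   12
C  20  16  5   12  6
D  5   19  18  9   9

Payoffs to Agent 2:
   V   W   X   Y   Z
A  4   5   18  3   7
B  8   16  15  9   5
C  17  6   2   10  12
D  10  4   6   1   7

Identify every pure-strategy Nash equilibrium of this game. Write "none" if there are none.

(C, V)

Agent 1 against V: payoffs 14, 17, 20, 5 → best response C.
Agent 1 against W: payoffs 4, 11, 16, 19 → best response D.
Agent 1 against X: payoffs 10, 3, 5, 18 → best response D.
Agent 1 against Y: payoffs 19, 8, 12, 9 → best response A.
Agent 1 against Z: payoffs 11, 12, 6, 9 → best response B.
Agent 2 against A: payoffs 4, 5, 18, 3, 7 → best response X.
Agent 2 against B: payoffs 8, 16, 15, 9, 5 → best response W.
Agent 2 against C: payoffs 17, 6, 2, 10, 12 → best response V.
Agent 2 against D: payoffs 10, 4, 6, 1, 7 → best response V.
Mutual best responses: (C, V).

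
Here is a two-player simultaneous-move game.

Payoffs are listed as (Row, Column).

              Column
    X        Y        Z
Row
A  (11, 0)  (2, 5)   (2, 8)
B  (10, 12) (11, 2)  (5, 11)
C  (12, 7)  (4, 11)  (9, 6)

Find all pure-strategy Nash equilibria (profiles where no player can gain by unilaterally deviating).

none

(A, X): Row can switch to C (11 → 12). Not NE.
(A, Y): Row can switch to B (2 → 11). Not NE.
(A, Z): Row can switch to B (2 → 5). Not NE.
(B, X): Row can switch to A (10 → 11). Not NE.
(B, Y): Column can switch to X (2 → 12). Not NE.
(B, Z): Row can switch to C (5 → 9). Not NE.
(C, X): Column can switch to Y (7 → 11). Not NE.
(C, Y): Row can switch to B (4 → 11). Not NE.
(The remaining 1 profile has a profitable deviation by the same check.)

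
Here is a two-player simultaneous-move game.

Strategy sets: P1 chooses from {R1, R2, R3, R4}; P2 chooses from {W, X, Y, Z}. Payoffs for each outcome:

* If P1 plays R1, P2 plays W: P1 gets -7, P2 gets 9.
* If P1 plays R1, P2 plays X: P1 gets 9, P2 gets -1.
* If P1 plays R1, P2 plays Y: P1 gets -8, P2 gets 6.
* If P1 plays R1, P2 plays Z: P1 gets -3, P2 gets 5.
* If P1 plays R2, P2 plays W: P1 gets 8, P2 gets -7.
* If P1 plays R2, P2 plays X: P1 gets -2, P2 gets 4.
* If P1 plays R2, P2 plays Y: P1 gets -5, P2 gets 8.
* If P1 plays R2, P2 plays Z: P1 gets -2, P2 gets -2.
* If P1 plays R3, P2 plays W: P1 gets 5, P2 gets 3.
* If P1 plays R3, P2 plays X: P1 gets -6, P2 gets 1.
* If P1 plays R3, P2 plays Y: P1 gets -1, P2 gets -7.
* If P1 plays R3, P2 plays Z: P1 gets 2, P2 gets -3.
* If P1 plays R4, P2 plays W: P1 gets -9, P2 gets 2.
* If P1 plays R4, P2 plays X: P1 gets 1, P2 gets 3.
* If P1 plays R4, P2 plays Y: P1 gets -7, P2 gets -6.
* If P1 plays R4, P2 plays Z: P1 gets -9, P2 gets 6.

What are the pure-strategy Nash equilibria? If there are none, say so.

For each strategy profile, look for a profitable unilateral deviation.
(R1, W): P1 can switch to R2 (-7 → 8). Not NE.
(R1, X): P2 can switch to W (-1 → 9). Not NE.
(R1, Y): P1 can switch to R2 (-8 → -5). Not NE.
(R1, Z): P1 can switch to R2 (-3 → -2). Not NE.
(R2, W): P2 can switch to X (-7 → 4). Not NE.
(R2, X): P1 can switch to R1 (-2 → 9). Not NE.
(R2, Y): P1 can switch to R3 (-5 → -1). Not NE.
(R2, Z): P1 can switch to R3 (-2 → 2). Not NE.
(The remaining 8 profiles each have a profitable deviation by the same check.)

This game has no pure Nash equilibrium.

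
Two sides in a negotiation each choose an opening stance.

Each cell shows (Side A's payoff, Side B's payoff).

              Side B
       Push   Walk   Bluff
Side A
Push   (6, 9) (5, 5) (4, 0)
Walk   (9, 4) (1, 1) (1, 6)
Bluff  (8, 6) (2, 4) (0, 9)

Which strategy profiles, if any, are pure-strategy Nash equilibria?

For each player, find the best response to each opponent profile; mutual best responses are the pure NE.
Side A against Push: payoffs 6, 9, 8 → best response Walk.
Side A against Walk: payoffs 5, 1, 2 → best response Push.
Side A against Bluff: payoffs 4, 1, 0 → best response Push.
Side B against Push: payoffs 9, 5, 0 → best response Push.
Side B against Walk: payoffs 4, 1, 6 → best response Bluff.
Side B against Bluff: payoffs 6, 4, 9 → best response Bluff.
No profile is a mutual best response for all players.

No pure-strategy Nash equilibrium.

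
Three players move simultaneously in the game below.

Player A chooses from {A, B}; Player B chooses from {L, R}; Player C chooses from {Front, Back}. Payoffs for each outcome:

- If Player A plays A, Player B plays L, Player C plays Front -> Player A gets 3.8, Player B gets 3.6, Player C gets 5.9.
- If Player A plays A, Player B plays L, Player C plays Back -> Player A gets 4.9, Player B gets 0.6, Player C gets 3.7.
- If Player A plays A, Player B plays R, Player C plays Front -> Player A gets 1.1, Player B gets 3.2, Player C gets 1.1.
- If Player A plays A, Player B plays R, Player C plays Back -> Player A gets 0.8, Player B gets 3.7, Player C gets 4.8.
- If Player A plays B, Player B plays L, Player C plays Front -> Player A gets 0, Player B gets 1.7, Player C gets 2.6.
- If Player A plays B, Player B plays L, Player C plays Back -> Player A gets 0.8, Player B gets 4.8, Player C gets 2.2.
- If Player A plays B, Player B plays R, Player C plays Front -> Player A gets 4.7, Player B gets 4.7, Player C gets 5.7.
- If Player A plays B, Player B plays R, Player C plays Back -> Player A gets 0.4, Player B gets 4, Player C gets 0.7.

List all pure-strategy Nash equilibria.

Pure-strategy Nash equilibria: (A, L, Front), (A, R, Back), (B, R, Front)

(A, L, Front): Player A gets 3.8, best alternative 0; Player B gets 3.6, best alternative 3.2; Player C gets 5.9, best alternative 3.7. No profitable deviation — NE.
(A, L, Back): Player B can switch to R (0.6 → 3.7). Not NE.
(A, R, Front): Player A can switch to B (1.1 → 4.7). Not NE.
(A, R, Back): Player A gets 0.8, best alternative 0.4; Player B gets 3.7, best alternative 0.6; Player C gets 4.8, best alternative 1.1. No profitable deviation — NE.
(B, L, Front): Player A can switch to A (0 → 3.8). Not NE.
(B, L, Back): Player A can switch to A (0.8 → 4.9). Not NE.
(B, R, Front): Player A gets 4.7, best alternative 1.1; Player B gets 4.7, best alternative 1.7; Player C gets 5.7, best alternative 0.7. No profitable deviation — NE.
(B, R, Back): Player A can switch to A (0.4 → 0.8). Not NE.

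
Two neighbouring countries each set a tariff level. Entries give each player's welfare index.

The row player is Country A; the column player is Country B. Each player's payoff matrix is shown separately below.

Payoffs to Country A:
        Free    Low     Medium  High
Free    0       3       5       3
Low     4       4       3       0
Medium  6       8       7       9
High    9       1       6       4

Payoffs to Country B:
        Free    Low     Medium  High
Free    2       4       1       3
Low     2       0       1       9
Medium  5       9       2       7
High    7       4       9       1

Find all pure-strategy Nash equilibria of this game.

Country A against Free: payoffs 0, 4, 6, 9 → best response High.
Country A against Low: payoffs 3, 4, 8, 1 → best response Medium.
Country A against Medium: payoffs 5, 3, 7, 6 → best response Medium.
Country A against High: payoffs 3, 0, 9, 4 → best response Medium.
Country B against Free: payoffs 2, 4, 1, 3 → best response Low.
Country B against Low: payoffs 2, 0, 1, 9 → best response High.
Country B against Medium: payoffs 5, 9, 2, 7 → best response Low.
Country B against High: payoffs 7, 4, 9, 1 → best response Medium.
Mutual best responses: (Medium, Low).

The unique pure-strategy Nash equilibrium is (Medium, Low).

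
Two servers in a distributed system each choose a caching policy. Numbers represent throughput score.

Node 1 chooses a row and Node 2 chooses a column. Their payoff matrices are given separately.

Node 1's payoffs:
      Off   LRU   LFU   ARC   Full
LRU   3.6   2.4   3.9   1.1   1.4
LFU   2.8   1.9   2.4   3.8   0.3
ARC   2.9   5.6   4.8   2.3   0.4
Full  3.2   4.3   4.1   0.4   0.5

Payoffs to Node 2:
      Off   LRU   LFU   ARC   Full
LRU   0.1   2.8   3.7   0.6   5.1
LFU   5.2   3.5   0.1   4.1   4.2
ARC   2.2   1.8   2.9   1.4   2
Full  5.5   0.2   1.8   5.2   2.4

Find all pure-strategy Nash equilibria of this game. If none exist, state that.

Node 1 against Off: payoffs 3.6, 2.8, 2.9, 3.2 → best response LRU.
Node 1 against LRU: payoffs 2.4, 1.9, 5.6, 4.3 → best response ARC.
Node 1 against LFU: payoffs 3.9, 2.4, 4.8, 4.1 → best response ARC.
Node 1 against ARC: payoffs 1.1, 3.8, 2.3, 0.4 → best response LFU.
Node 1 against Full: payoffs 1.4, 0.3, 0.4, 0.5 → best response LRU.
Node 2 against LRU: payoffs 0.1, 2.8, 3.7, 0.6, 5.1 → best response Full.
Node 2 against LFU: payoffs 5.2, 3.5, 0.1, 4.1, 4.2 → best response Off.
Node 2 against ARC: payoffs 2.2, 1.8, 2.9, 1.4, 2 → best response LFU.
Node 2 against Full: payoffs 5.5, 0.2, 1.8, 5.2, 2.4 → best response Off.
Mutual best responses: (LRU, Full); (ARC, LFU).

Pure-strategy Nash equilibria: (LRU, Full), (ARC, LFU)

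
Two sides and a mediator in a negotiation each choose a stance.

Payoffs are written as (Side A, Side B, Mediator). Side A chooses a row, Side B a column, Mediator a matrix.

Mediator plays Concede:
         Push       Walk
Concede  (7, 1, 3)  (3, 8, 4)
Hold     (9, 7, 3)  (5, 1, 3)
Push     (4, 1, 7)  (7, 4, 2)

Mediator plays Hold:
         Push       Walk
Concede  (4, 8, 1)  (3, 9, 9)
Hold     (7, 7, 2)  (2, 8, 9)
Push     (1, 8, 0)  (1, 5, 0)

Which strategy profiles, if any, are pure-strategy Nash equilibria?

(Concede, Walk, Hold), (Hold, Push, Concede), (Push, Walk, Concede)

(Concede, Push, Concede): Side A can switch to Hold (7 → 9). Not NE.
(Concede, Push, Hold): Side A can switch to Hold (4 → 7). Not NE.
(Concede, Walk, Concede): Side A can switch to Hold (3 → 5). Not NE.
(Concede, Walk, Hold): Side A gets 3, best alternative 2; Side B gets 9, best alternative 8; Mediator gets 9, best alternative 4. No profitable deviation — NE.
(Hold, Push, Concede): Side A gets 9, best alternative 7; Side B gets 7, best alternative 1; Mediator gets 3, best alternative 2. No profitable deviation — NE.
(Hold, Push, Hold): Side B can switch to Walk (7 → 8). Not NE.
(Hold, Walk, Concede): Side A can switch to Push (5 → 7). Not NE.
(Hold, Walk, Hold): Side A can switch to Concede (2 → 3). Not NE.
(Push, Push, Concede): Side A can switch to Concede (4 → 7). Not NE.
(Push, Push, Hold): Side A can switch to Concede (1 → 4). Not NE.
(Push, Walk, Concede): Side A gets 7, best alternative 5; Side B gets 4, best alternative 1; Mediator gets 2, best alternative 0. No profitable deviation — NE.
(Push, Walk, Hold): Side A can switch to Concede (1 → 3). Not NE.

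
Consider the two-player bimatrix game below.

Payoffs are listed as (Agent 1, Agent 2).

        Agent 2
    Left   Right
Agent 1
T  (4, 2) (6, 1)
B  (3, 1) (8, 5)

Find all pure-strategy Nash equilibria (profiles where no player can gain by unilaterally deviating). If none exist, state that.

Pure-strategy Nash equilibria: (T, Left) and (B, Right)

(T, Left): Agent 1 gets 4, best alternative 3; Agent 2 gets 2, best alternative 1. No profitable deviation — NE.
(T, Right): Agent 1 can switch to B (6 → 8). Not NE.
(B, Left): Agent 1 can switch to T (3 → 4). Not NE.
(B, Right): Agent 1 gets 8, best alternative 6; Agent 2 gets 5, best alternative 1. No profitable deviation — NE.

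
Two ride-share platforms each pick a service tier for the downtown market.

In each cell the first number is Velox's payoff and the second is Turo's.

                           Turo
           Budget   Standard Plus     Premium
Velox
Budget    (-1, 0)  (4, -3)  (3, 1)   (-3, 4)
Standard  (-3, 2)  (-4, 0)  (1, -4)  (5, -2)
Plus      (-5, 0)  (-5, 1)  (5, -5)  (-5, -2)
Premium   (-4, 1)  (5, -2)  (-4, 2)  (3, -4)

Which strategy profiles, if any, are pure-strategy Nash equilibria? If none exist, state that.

none

For each player, find the best response to each opponent profile; mutual best responses are the pure NE.
Velox against Budget: payoffs -1, -3, -5, -4 → best response Budget.
Velox against Standard: payoffs 4, -4, -5, 5 → best response Premium.
Velox against Plus: payoffs 3, 1, 5, -4 → best response Plus.
Velox against Premium: payoffs -3, 5, -5, 3 → best response Standard.
Turo against Budget: payoffs 0, -3, 1, 4 → best response Premium.
Turo against Standard: payoffs 2, 0, -4, -2 → best response Budget.
Turo against Plus: payoffs 0, 1, -5, -2 → best response Standard.
Turo against Premium: payoffs 1, -2, 2, -4 → best response Plus.
No profile is a mutual best response for all players.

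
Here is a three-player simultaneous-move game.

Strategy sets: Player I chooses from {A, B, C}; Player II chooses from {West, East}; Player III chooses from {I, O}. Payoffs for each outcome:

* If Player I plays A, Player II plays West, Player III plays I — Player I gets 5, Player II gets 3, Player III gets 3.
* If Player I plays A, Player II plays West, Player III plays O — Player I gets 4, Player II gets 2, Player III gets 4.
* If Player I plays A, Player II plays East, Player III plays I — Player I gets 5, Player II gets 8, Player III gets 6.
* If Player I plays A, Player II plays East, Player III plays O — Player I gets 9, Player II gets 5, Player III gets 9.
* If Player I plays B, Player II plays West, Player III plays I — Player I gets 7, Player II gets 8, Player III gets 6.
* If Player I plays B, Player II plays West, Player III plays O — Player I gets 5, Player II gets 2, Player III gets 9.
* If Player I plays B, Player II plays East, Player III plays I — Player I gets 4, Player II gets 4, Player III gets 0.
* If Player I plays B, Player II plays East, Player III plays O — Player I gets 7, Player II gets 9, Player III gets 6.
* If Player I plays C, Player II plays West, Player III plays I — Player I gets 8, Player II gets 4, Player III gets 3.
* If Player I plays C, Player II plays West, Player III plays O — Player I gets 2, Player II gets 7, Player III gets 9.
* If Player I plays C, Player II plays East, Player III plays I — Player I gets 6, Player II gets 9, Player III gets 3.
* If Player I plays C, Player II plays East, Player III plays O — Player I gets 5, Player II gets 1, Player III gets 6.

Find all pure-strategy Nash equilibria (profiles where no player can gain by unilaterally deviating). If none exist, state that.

The unique pure-strategy Nash equilibrium is (A, East, O).

(A, West, I): Player I can switch to B (5 → 7). Not NE.
(A, West, O): Player I can switch to B (4 → 5). Not NE.
(A, East, I): Player I can switch to C (5 → 6). Not NE.
(A, East, O): Player I gets 9, best alternative 7; Player II gets 5, best alternative 2; Player III gets 9, best alternative 6. No profitable deviation — NE.
(B, West, I): Player I can switch to C (7 → 8). Not NE.
(B, West, O): Player II can switch to East (2 → 9). Not NE.
(B, East, I): Player I can switch to A (4 → 5). Not NE.
(B, East, O): Player I can switch to A (7 → 9). Not NE.
(C, West, I): Player II can switch to East (4 → 9). Not NE.
(The remaining 3 profiles each have a profitable deviation by the same check.)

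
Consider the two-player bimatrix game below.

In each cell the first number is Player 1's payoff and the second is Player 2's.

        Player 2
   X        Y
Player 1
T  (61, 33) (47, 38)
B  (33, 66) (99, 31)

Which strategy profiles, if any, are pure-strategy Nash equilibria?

Player 1 against X: payoffs 61, 33 → best response T.
Player 1 against Y: payoffs 47, 99 → best response B.
Player 2 against T: payoffs 33, 38 → best response Y.
Player 2 against B: payoffs 66, 31 → best response X.
No profile is a mutual best response for all players.

none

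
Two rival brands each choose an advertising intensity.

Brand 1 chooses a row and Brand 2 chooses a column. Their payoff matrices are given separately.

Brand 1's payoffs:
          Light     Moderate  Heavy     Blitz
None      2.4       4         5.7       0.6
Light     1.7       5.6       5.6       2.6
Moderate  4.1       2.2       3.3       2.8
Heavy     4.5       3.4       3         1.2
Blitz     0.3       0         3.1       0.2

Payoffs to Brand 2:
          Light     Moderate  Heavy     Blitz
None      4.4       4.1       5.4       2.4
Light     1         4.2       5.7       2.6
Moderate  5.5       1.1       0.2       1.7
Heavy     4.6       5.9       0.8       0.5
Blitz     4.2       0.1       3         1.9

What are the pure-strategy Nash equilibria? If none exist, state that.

For each player, find the best response to each opponent profile; mutual best responses are the pure NE.
Brand 1 against Light: payoffs 2.4, 1.7, 4.1, 4.5, 0.3 → best response Heavy.
Brand 1 against Moderate: payoffs 4, 5.6, 2.2, 3.4, 0 → best response Light.
Brand 1 against Heavy: payoffs 5.7, 5.6, 3.3, 3, 3.1 → best response None.
Brand 1 against Blitz: payoffs 0.6, 2.6, 2.8, 1.2, 0.2 → best response Moderate.
Brand 2 against None: payoffs 4.4, 4.1, 5.4, 2.4 → best response Heavy.
Brand 2 against Light: payoffs 1, 4.2, 5.7, 2.6 → best response Heavy.
Brand 2 against Moderate: payoffs 5.5, 1.1, 0.2, 1.7 → best response Light.
Brand 2 against Heavy: payoffs 4.6, 5.9, 0.8, 0.5 → best response Moderate.
Brand 2 against Blitz: payoffs 4.2, 0.1, 3, 1.9 → best response Light.
Mutual best responses: (None, Heavy).

Pure NE: (None, Heavy)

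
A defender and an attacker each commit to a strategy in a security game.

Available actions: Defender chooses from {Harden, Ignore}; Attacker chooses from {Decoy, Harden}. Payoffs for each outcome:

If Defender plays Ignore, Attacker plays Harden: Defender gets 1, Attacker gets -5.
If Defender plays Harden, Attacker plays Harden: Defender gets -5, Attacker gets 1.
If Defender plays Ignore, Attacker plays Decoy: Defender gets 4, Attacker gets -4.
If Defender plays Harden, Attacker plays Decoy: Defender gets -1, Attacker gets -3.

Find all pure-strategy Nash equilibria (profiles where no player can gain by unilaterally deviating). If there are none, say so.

For each strategy profile, look for a profitable unilateral deviation.
(Harden, Decoy): Defender can switch to Ignore (-1 → 4). Not NE.
(Harden, Harden): Defender can switch to Ignore (-5 → 1). Not NE.
(Ignore, Decoy): Defender gets 4, best alternative -1; Attacker gets -4, best alternative -5. No profitable deviation — NE.
(Ignore, Harden): Attacker can switch to Decoy (-5 → -4). Not NE.

The unique pure-strategy Nash equilibrium is (Ignore, Decoy).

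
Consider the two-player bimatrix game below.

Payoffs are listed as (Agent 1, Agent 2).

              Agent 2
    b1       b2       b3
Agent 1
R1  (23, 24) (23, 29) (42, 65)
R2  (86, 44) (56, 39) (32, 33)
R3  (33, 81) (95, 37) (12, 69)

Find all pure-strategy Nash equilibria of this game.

Pure-strategy Nash equilibria: (R1, b3), (R2, b1)

For each strategy profile, look for a profitable unilateral deviation.
(R1, b1): Agent 1 can switch to R2 (23 → 86). Not NE.
(R1, b2): Agent 1 can switch to R2 (23 → 56). Not NE.
(R1, b3): Agent 1 gets 42, best alternative 32; Agent 2 gets 65, best alternative 29. No profitable deviation — NE.
(R2, b1): Agent 1 gets 86, best alternative 33; Agent 2 gets 44, best alternative 39. No profitable deviation — NE.
(R2, b2): Agent 1 can switch to R3 (56 → 95). Not NE.
(R2, b3): Agent 1 can switch to R1 (32 → 42). Not NE.
(R3, b1): Agent 1 can switch to R2 (33 → 86). Not NE.
(R3, b2): Agent 2 can switch to b1 (37 → 81). Not NE.
(R3, b3): Agent 1 can switch to R1 (12 → 42). Not NE.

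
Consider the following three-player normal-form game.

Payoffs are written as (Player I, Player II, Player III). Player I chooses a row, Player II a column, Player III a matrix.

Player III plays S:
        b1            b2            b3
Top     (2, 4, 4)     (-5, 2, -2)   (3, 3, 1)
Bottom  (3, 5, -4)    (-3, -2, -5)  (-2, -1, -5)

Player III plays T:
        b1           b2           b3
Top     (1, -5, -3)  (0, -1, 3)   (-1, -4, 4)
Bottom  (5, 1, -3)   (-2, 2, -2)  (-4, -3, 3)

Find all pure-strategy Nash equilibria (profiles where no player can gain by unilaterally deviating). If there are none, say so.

For each player, find the best response to each opponent profile; mutual best responses are the pure NE.
Player I against (b1, S): payoffs 2, 3 → best response Bottom.
Player I against (b1, T): payoffs 1, 5 → best response Bottom.
Player I against (b2, S): payoffs -5, -3 → best response Bottom.
Player I against (b2, T): payoffs 0, -2 → best response Top.
Player I against (b3, S): payoffs 3, -2 → best response Top.
Player I against (b3, T): payoffs -1, -4 → best response Top.
Player II against (Top, S): payoffs 4, 2, 3 → best response b1.
Player II against (Top, T): payoffs -5, -1, -4 → best response b2.
Player II against (Bottom, S): payoffs 5, -2, -1 → best response b1.
Player II against (Bottom, T): payoffs 1, 2, -3 → best response b2.
Player III against (Top, b1): payoffs 4, -3 → best response S.
Player III against (Top, b2): payoffs -2, 3 → best response T.
Player III against (Top, b3): payoffs 1, 4 → best response T.
Player III against (Bottom, b1): payoffs -4, -3 → best response T.
Player III against (Bottom, b2): payoffs -5, -2 → best response T.
Player III against (Bottom, b3): payoffs -5, 3 → best response T.
Mutual best responses: (Top, b2, T).

The unique pure-strategy Nash equilibrium is (Top, b2, T).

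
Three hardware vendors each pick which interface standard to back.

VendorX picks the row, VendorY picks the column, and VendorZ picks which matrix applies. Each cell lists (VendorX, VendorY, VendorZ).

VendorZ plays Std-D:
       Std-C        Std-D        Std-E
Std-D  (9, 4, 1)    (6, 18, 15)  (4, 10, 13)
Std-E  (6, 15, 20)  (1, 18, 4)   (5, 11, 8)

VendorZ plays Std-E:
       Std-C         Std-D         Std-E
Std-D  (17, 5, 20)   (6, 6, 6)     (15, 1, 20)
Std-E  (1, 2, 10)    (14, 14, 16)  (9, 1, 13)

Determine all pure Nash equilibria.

Check each profile: it is a Nash equilibrium iff no player can strictly gain by switching unilaterally.
(Std-D, Std-C, Std-D): VendorY can switch to Std-D (4 → 18). Not NE.
(Std-D, Std-C, Std-E): VendorY can switch to Std-D (5 → 6). Not NE.
(Std-D, Std-D, Std-D): VendorX gets 6, best alternative 1; VendorY gets 18, best alternative 10; VendorZ gets 15, best alternative 6. No profitable deviation — NE.
(Std-D, Std-D, Std-E): VendorX can switch to Std-E (6 → 14). Not NE.
(Std-D, Std-E, Std-D): VendorX can switch to Std-E (4 → 5). Not NE.
(Std-D, Std-E, Std-E): VendorY can switch to Std-C (1 → 5). Not NE.
(Std-E, Std-C, Std-D): VendorX can switch to Std-D (6 → 9). Not NE.
(Std-E, Std-C, Std-E): VendorX can switch to Std-D (1 → 17). Not NE.
(Std-E, Std-D, Std-D): VendorX can switch to Std-D (1 → 6). Not NE.
(Std-E, Std-D, Std-E): VendorX gets 14, best alternative 6; VendorY gets 14, best alternative 2; VendorZ gets 16, best alternative 4. No profitable deviation — NE.
(The remaining 2 profiles each have a profitable deviation by the same check.)

The pure Nash equilibria are (Std-D, Std-D, Std-D); (Std-E, Std-D, Std-E).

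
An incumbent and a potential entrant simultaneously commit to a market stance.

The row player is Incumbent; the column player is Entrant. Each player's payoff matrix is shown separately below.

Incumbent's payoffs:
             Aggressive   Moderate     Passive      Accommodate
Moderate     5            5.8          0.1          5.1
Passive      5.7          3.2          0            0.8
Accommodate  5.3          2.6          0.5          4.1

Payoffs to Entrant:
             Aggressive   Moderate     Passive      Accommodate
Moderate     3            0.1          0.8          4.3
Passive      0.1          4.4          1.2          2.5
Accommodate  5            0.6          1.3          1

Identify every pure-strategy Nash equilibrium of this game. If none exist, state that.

Mark each player's best response to every combination of opponents' strategies; a profile where every player is best-responding is a pure Nash equilibrium.
Incumbent against Aggressive: payoffs 5, 5.7, 5.3 → best response Passive.
Incumbent against Moderate: payoffs 5.8, 3.2, 2.6 → best response Moderate.
Incumbent against Passive: payoffs 0.1, 0, 0.5 → best response Accommodate.
Incumbent against Accommodate: payoffs 5.1, 0.8, 4.1 → best response Moderate.
Entrant against Moderate: payoffs 3, 0.1, 0.8, 4.3 → best response Accommodate.
Entrant against Passive: payoffs 0.1, 4.4, 1.2, 2.5 → best response Moderate.
Entrant against Accommodate: payoffs 5, 0.6, 1.3, 1 → best response Aggressive.
Mutual best responses: (Moderate, Accommodate).

The unique pure-strategy Nash equilibrium is (Moderate, Accommodate).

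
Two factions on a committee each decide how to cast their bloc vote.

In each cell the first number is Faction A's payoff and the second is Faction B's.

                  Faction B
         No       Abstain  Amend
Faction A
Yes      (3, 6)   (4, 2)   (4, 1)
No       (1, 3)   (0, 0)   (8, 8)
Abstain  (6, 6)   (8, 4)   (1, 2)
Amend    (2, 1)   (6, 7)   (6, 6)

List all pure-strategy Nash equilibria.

Mark each player's best response to every combination of opponents' strategies; a profile where every player is best-responding is a pure Nash equilibrium.
Faction A against No: payoffs 3, 1, 6, 2 → best response Abstain.
Faction A against Abstain: payoffs 4, 0, 8, 6 → best response Abstain.
Faction A against Amend: payoffs 4, 8, 1, 6 → best response No.
Faction B against Yes: payoffs 6, 2, 1 → best response No.
Faction B against No: payoffs 3, 0, 8 → best response Amend.
Faction B against Abstain: payoffs 6, 4, 2 → best response No.
Faction B against Amend: payoffs 1, 7, 6 → best response Abstain.
Mutual best responses: (No, Amend); (Abstain, No).

The pure Nash equilibria are (No, Amend) and (Abstain, No).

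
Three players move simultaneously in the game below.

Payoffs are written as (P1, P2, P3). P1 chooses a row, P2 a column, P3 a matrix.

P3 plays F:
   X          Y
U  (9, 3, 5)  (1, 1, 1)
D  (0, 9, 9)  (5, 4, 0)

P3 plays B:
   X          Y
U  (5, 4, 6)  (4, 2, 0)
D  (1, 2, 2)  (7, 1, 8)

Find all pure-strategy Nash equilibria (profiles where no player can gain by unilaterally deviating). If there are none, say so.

P1 against (X, F): payoffs 9, 0 → best response U.
P1 against (X, B): payoffs 5, 1 → best response U.
P1 against (Y, F): payoffs 1, 5 → best response D.
P1 against (Y, B): payoffs 4, 7 → best response D.
P2 against (U, F): payoffs 3, 1 → best response X.
P2 against (U, B): payoffs 4, 2 → best response X.
P2 against (D, F): payoffs 9, 4 → best response X.
P2 against (D, B): payoffs 2, 1 → best response X.
P3 against (U, X): payoffs 5, 6 → best response B.
P3 against (U, Y): payoffs 1, 0 → best response F.
P3 against (D, X): payoffs 9, 2 → best response F.
P3 against (D, Y): payoffs 0, 8 → best response B.
Mutual best responses: (U, X, B).

(U, X, B)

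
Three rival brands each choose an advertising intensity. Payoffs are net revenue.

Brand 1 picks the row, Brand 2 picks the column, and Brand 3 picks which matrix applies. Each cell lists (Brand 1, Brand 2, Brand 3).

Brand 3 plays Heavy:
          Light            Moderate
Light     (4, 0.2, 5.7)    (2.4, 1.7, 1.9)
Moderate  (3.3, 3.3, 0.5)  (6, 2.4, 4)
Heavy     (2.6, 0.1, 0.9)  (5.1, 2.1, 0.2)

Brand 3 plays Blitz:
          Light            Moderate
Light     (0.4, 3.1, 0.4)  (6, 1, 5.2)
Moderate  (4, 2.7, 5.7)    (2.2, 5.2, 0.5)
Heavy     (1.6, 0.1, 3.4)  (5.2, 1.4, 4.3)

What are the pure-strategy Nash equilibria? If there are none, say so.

This game has no pure Nash equilibrium.

Brand 1 against (Light, Heavy): payoffs 4, 3.3, 2.6 → best response Light.
Brand 1 against (Light, Blitz): payoffs 0.4, 4, 1.6 → best response Moderate.
Brand 1 against (Moderate, Heavy): payoffs 2.4, 6, 5.1 → best response Moderate.
Brand 1 against (Moderate, Blitz): payoffs 6, 2.2, 5.2 → best response Light.
Brand 2 against (Light, Heavy): payoffs 0.2, 1.7 → best response Moderate.
Brand 2 against (Light, Blitz): payoffs 3.1, 1 → best response Light.
Brand 2 against (Moderate, Heavy): payoffs 3.3, 2.4 → best response Light.
Brand 2 against (Moderate, Blitz): payoffs 2.7, 5.2 → best response Moderate.
Brand 2 against (Heavy, Heavy): payoffs 0.1, 2.1 → best response Moderate.
Brand 2 against (Heavy, Blitz): payoffs 0.1, 1.4 → best response Moderate.
Brand 3 against (Light, Light): payoffs 5.7, 0.4 → best response Heavy.
Brand 3 against (Light, Moderate): payoffs 1.9, 5.2 → best response Blitz.
Brand 3 against (Moderate, Light): payoffs 0.5, 5.7 → best response Blitz.
Brand 3 against (Moderate, Moderate): payoffs 4, 0.5 → best response Heavy.
Brand 3 against (Heavy, Light): payoffs 0.9, 3.4 → best response Blitz.
Brand 3 against (Heavy, Moderate): payoffs 0.2, 4.3 → best response Blitz.
No profile is a mutual best response for all players.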